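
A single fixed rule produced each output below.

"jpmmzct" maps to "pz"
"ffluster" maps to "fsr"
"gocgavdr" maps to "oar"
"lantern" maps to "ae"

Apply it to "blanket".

The rule is to keep one character in every 3, starting at position 2 (positions 2nd, 5th, 8th, ...).
Doing the same to "blanket": "lk".

lk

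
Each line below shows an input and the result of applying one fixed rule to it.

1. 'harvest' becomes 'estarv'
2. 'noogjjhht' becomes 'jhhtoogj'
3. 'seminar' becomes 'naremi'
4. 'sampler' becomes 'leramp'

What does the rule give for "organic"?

Rule — delete the first character, then swap the front and back halves of the string.
Starting from "organic": after the first operation, "rganic"; after the second, "nicrga".

nicrga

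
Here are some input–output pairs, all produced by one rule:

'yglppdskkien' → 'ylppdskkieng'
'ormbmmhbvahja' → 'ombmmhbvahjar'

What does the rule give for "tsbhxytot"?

tbhxytots

The rule is to move the first character to the end, then swap the first and last characters.
Working it through for "tsbhxytot": intermediate "sbhxytott", final "tbhxytots".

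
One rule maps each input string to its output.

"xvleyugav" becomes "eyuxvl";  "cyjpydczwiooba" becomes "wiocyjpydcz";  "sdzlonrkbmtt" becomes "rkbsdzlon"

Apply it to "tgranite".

Each output is the input with this applied: delete the last 3 characters, then move the last 3 characters to the front (rotate right by 3).
On "tgranite": the first step gives "tgran", and the second then gives "rantg".

rantg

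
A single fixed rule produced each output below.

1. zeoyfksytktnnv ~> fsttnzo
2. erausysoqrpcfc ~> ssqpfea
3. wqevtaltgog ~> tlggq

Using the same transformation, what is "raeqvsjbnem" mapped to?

The transformation: move the first 3 characters to the end (rotate left by 3), then keep every other character starting from the second (positions 2nd, 4th, 6th, ...).
Applying that to "raeqvsjbnem" gives "vjnma".

vjnma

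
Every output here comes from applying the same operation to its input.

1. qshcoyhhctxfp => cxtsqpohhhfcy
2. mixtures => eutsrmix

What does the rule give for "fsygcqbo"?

Rule — sort the characters into reverse alphabetical order, then swap the first and last characters.
On "fsygcqbo": the first step gives "ysqogfcb", and the second then gives "bsqogfcy".

bsqogfcy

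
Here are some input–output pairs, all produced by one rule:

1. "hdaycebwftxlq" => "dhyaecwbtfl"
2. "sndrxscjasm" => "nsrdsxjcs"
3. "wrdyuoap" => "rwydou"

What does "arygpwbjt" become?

ragywpj

What's happening: swap each adjacent pair of characters (1↔2, 3↔4, ...), then delete the last 2 characters.
For "arygpwbjt", step one produces "ragywpjbt"; step two turns that into "ragywpj".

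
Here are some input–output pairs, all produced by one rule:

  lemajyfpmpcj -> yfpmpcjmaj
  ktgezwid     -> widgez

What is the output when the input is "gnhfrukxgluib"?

Looking at the pairs, the operation is to delete the first 2 characters, then move the first 3 characters to the end (rotate left by 3).
On "gnhfrukxgluib" that produces "ukxgluibhfr".
(Check on "ktgezwid": → "gezwid" → "widgez" ✓)

ukxgluibhfr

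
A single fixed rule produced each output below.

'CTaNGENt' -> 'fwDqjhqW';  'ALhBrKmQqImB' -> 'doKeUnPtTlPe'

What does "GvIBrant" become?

What's happening: shift every letter 3 places forward in the alphabet (wrapping around), then flip the case of every letter.
On "GvIBrant": the first step gives "JyLEudqw", and the second then gives "jYleUDQW".

jYleUDQW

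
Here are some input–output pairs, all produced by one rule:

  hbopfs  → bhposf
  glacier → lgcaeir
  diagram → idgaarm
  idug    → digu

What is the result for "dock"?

odkc

The rule is to swap each adjacent pair of characters (1↔2, 3↔4, ...).
"dock" → "odkc".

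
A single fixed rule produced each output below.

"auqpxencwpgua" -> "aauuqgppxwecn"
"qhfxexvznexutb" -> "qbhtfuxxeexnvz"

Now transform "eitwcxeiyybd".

edibtywycixe

Rule — take characters alternately from the front and the back (1st, last, 2nd, 2nd-last, ...).
On "eitwcxeiyybd" that produces "edibtywycixe".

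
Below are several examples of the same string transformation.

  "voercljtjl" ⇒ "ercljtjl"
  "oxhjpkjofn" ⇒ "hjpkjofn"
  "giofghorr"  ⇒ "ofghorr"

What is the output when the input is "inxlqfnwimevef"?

xlqfnwimevef

In each case the input is transformed by: delete the first 2 characters.
On "inxlqfnwimevef" that produces "xlqfnwimevef".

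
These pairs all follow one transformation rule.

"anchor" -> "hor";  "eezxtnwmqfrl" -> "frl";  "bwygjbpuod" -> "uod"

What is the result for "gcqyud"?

yud

The transformation: keep only the last 3 characters.
So "gcqyud" becomes "yud".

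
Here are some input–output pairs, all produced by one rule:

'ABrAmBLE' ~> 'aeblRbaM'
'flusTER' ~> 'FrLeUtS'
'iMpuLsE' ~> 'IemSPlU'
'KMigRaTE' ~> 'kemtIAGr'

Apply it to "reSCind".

The rule is to take characters alternately from the front and the back (1st, last, 2nd, 2nd-last, ...), then flip the case of every letter.
Working it through for "reSCind": intermediate "rdenSiC", final "RDENsIc".

RDENsIc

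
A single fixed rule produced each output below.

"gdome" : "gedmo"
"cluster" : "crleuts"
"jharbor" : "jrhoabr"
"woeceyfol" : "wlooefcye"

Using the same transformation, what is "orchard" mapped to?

What's happening: take characters alternately from the front and the back (1st, last, 2nd, 2nd-last, ...).
Applying that to "orchard" gives "odrrcah".

odrrcah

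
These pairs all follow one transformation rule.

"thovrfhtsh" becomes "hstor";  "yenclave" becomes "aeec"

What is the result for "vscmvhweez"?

wevcv

Each output is the input with this applied: swap the front and back halves of the string, then keep every other character starting from the second (positions 2nd, 4th, 6th, ...).
On "vscmvhweez": the first step gives "hweezvscmv", and the second then gives "wevcv".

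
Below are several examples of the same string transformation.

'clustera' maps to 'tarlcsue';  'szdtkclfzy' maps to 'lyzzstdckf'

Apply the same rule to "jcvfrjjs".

rsjcjfvj

In each case the input is transformed by: swap each adjacent pair of characters (1↔2, 3↔4, ...), then move the last 3 characters to the front (rotate right by 3).
Applying both steps to "jcvfrjjs": "cjfvjrsj", then "rsjcjfvj".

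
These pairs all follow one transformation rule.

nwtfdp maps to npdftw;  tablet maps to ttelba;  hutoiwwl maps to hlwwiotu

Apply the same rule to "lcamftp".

lptfmac

Looking at the pairs, the operation is to move the first character to the end, then reverse the string.
Starting from "lcamftp": after the first operation, "camftpl"; after the second, "lptfmac".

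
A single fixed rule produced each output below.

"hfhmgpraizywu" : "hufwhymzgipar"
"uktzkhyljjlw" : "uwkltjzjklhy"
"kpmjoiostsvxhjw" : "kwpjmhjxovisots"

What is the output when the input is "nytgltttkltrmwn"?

The transformation: take characters alternately from the front and the back (1st, last, 2nd, 2nd-last, ...).
Doing the same to "nytgltttkltrmwn": "nnywtmgrlttltkt".

nnywtmgrlttltkt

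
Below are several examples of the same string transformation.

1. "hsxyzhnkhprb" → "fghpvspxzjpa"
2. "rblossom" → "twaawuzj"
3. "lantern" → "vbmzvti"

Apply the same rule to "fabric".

What's happening: move the first 2 characters to the end (rotate left by 2), then shift every letter 8 places forward in the alphabet (wrapping around).
Applying that to "fabric" gives "jzqkni".

jzqkni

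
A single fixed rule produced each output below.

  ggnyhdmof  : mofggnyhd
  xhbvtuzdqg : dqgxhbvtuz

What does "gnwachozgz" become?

Looking at the pairs, the operation is to move the last 3 characters to the front (rotate right by 3).
On "gnwachozgz" that produces "zgzgnwacho".

zgzgnwacho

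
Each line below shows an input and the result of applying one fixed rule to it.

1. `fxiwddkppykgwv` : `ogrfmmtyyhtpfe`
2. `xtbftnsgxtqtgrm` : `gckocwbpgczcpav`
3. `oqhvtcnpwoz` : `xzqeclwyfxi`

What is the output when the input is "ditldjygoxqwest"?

The transformation: shift every letter 9 places forward in the alphabet (wrapping around).
So "ditldjygoxqwest" becomes "mrcumshpxgzfnbc".

mrcumshpxgzfnbc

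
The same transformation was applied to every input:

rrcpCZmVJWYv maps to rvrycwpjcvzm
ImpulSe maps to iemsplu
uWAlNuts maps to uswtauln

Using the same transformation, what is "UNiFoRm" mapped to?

umnriof

In each case the input is transformed by: take characters alternately from the front and the back (1st, last, 2nd, 2nd-last, ...), then convert every letter to lowercase.
On "UNiFoRm": the first step gives "UmNRioF", and the second then gives "umnriof".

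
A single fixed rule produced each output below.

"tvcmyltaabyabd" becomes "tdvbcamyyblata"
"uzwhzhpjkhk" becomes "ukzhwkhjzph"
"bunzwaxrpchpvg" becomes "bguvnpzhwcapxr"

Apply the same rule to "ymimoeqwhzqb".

What's happening: take characters alternately from the front and the back (1st, last, 2nd, 2nd-last, ...).
So "ymimoeqwhzqb" becomes "ybmqizmhoweq".

ybmqizmhoweq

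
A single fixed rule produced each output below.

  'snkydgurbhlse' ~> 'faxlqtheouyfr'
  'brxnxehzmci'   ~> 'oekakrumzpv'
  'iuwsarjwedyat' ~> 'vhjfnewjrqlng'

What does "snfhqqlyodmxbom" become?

In each case the input is transformed by: shift every letter 13 places forward in the alphabet (wrapping around) — i.e. ROT13.
Doing the same to "snfhqqlyodmxbom": "fasuddylbqzkobz".

fasuddylbqzkobz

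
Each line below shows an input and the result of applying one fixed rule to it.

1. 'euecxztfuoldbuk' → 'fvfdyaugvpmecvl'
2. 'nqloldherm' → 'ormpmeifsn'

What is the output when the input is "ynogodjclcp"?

The rule is to shift every letter 1 place forward in the alphabet (wrapping around).
For "ynogodjclcp" the result is "zophpekdmdq".

zophpekdmdq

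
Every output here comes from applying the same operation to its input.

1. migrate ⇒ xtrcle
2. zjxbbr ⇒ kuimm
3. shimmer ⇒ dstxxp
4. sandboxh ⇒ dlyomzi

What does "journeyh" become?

The transformation: delete the last character, then shift every letter 11 places forward in the alphabet (wrapping around).
"journeyh" → "uzfcypj".

uzfcypj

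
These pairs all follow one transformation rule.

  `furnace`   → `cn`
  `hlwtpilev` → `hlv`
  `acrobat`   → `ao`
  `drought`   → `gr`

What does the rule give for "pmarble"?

The rule is to sort the characters into alphabetical order, then keep one character in every 3, starting at position 2 (positions 2nd, 5th, 8th, ...).
Applying both steps to "pmarble": "abelmpr", then "bm".

bm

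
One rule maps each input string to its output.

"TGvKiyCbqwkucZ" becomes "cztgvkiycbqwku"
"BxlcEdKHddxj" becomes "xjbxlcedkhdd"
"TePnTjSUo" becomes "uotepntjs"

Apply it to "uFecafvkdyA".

yaufecafvkd

Rule — move the last 2 characters to the front (rotate right by 2), then convert every letter to lowercase.
"uFecafvkdyA" → "yaufecafvkd".
(Check on "TGvKiyCbqwkucZ": → "cZTGvKiyCbqwku" → "cztgvkiycbqwku" ✓)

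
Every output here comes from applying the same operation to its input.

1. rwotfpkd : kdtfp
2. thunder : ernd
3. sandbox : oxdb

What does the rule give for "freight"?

htig

Rule — delete the first 3 characters, then move the last 2 characters to the front (rotate right by 2).
"freight" → "ight" → "htig".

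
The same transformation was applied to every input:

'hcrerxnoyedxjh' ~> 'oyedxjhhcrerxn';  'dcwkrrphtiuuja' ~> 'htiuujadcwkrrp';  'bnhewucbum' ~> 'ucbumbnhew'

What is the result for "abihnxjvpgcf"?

jvpgcfabihnx

The pattern: swap the front and back halves of the string.
Applying that to "abihnxjvpgcf" gives "jvpgcfabihnx".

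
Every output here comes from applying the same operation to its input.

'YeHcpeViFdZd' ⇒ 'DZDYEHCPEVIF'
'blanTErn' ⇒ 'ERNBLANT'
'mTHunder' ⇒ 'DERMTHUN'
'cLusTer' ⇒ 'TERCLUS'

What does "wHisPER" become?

PERWHIS

Each output is the input with this applied: move the last 3 characters to the front (rotate right by 3), then convert every letter to uppercase.
Starting from "wHisPER": after the first operation, "PERwHis"; after the second, "PERWHIS".
(Check on "mTHunder": → "dermTHun" → "DERMTHUN" ✓)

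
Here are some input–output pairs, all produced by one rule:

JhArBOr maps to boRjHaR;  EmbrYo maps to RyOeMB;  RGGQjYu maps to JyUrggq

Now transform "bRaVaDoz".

The rule is to move the last 3 characters to the front (rotate right by 3), then flip the case of every letter.
On "bRaVaDoz": the first step gives "DozbRaVa", and the second then gives "dOZBrAvA".
(Check on "RGGQjYu": → "jYuRGGQ" → "JyUrggq" ✓)

dOZBrAvA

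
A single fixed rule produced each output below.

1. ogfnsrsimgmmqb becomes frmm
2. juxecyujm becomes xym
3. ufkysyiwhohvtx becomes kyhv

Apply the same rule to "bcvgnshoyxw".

The rule is to keep one character in every 3, starting at position 3 (positions 3rd, 6th, 9th, ...).
On "bcvgnshoyxw" that produces "vsy".

vsy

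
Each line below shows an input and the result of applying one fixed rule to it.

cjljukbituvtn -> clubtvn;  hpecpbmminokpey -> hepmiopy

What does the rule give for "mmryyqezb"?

mryeb

What's happening: keep every other character starting from the first (positions 1st, 3rd, 5th, ...).
For "mmryyqezb" the result is "mryeb".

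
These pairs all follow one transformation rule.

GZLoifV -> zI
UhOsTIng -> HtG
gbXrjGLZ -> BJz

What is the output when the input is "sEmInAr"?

What's happening: keep one character in every 3, starting at position 2 (positions 2nd, 5th, 8th, ...), then flip the case of every letter.
Applying both steps to "sEmInAr": "En", then "eN".

eN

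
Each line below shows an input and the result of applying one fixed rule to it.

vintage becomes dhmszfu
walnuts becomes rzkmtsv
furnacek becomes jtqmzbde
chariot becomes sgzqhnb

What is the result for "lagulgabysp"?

The rule is to swap the first and last characters, then shift every letter 1 place backward in the alphabet (wrapping around).
Applying both steps to "lagulgabysp": "pagulgabysl", then "ozftkfzaxrk".

ozftkfzaxrk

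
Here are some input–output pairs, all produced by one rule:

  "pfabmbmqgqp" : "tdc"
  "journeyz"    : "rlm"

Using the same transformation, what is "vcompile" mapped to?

vyr

The rule is to shift every letter 13 places forward in the alphabet (wrapping around) — i.e. ROT13, then keep only the last 3 characters.
"vcompile" → "ipbzcvyr" → "vyr".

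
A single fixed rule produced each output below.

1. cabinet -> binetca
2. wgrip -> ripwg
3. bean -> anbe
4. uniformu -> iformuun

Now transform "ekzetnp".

zetnpek

The transformation: move the first 2 characters to the end (rotate left by 2).
For "ekzetnp" the result is "zetnpek".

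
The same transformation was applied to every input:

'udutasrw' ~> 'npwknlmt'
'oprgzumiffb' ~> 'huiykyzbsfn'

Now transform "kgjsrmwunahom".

dfzhcaltkgfnp

Looking at the pairs, the operation is to take characters alternately from the front and the back (1st, last, 2nd, 2nd-last, ...), then shift every letter 7 places backward in the alphabet (wrapping around).
Starting from "kgjsrmwunahom": after the first operation, "kmgojhsarnmuw"; after the second, "dfzhcaltkgfnp".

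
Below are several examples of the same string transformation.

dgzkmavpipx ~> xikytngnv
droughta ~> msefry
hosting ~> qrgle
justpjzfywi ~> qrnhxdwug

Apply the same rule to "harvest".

ptcqr

In each case the input is transformed by: shift every letter 2 places backward in the alphabet (wrapping around), then delete the first 2 characters.
For "harvest", step one produces "fyptcqr"; step two turns that into "ptcqr".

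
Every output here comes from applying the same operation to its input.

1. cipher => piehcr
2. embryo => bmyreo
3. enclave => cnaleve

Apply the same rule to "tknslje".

Each output is the input with this applied: move the first character to the end, then swap each adjacent pair of characters (1↔2, 3↔4, ...).
Applying that to "tknslje" gives "nklsejt".

nklsejt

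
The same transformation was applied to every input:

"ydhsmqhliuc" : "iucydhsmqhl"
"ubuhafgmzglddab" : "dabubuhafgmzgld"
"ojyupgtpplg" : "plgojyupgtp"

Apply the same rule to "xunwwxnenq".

The rule is to move the last 3 characters to the front (rotate right by 3).
Applying that to "xunwwxnenq" gives "enqxunwwxn".

enqxunwwxn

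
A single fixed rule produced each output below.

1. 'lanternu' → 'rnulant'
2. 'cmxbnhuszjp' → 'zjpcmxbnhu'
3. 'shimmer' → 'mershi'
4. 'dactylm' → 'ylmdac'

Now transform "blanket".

ketbla

Each output is the input with this applied: move the last 3 characters to the front (rotate right by 3), then delete the last character.
On "blanket": the first step gives "ketblan", and the second then gives "ketbla".
(Check on "cmxbnhuszjp": → "zjpcmxbnhus" → "zjpcmxbnhu" ✓)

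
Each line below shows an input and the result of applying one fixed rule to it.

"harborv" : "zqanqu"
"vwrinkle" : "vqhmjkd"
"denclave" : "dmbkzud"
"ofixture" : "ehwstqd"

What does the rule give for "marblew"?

Looking at the pairs, the operation is to shift every letter 1 place backward in the alphabet (wrapping around), then delete the first character.
"marblew" → "lzqakdv" → "zqakdv".
(Check on "ofixture": → "nehwstqd" → "ehwstqd" ✓)

zqakdv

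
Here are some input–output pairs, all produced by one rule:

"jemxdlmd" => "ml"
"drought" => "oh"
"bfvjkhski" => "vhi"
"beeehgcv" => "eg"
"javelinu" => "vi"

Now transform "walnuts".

Rule — keep one character in every 3, starting at position 3 (positions 3rd, 6th, 9th, ...).
"walnuts" → "lt".

lt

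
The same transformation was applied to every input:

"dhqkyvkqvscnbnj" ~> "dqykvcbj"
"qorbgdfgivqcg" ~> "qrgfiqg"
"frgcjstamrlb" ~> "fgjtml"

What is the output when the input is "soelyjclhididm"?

seychdd

Each output is the input with this applied: keep every other character starting from the first (positions 1st, 3rd, 5th, ...).
So "soelyjclhididm" becomes "seychdd".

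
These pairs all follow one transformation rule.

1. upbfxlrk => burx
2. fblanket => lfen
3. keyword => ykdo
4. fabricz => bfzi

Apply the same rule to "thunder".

The transformation: keep every other character starting from the first (positions 1st, 3rd, 5th, ...), then swap each adjacent pair of characters (1↔2, 3↔4, ...).
Working it through for "thunder": intermediate "tudr", final "utrd".
(Check on "fblanket": → "flne" → "lfen" ✓)

utrd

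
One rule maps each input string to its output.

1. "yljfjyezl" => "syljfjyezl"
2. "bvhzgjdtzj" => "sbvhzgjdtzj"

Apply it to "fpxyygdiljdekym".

The pattern: prepend "s".
Doing the same to "fpxyygdiljdekym": "sfpxyygdiljdekym".

sfpxyygdiljdekym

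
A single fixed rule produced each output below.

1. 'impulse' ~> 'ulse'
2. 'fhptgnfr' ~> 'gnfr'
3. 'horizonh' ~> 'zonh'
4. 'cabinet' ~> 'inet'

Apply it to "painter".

The pattern: keep only the last 4 characters.
For "painter" the result is "nter".

nter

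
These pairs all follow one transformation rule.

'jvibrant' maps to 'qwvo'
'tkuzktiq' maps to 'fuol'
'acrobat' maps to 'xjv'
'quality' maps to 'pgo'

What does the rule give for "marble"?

vwz

The transformation: shift every letter 5 places backward in the alphabet (wrapping around), then keep every other character starting from the second (positions 2nd, 4th, 6th, ...).
On "marble": the first step gives "hvmwgz", and the second then gives "vwz".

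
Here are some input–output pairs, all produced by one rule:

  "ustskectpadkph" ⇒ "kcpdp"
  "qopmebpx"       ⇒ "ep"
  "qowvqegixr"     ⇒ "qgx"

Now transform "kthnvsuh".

Rule — keep every other character starting from the first (positions 1st, 3rd, 5th, ...), then delete the first 2 characters.
Working it through for "kthnvsuh": intermediate "khvu", final "vu".

vu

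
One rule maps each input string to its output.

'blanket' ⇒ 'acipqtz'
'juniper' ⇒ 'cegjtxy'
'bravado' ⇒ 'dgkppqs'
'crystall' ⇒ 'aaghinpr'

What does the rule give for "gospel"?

adehtv

The rule is to shift every letter 11 places backward in the alphabet (wrapping around), then sort the characters into alphabetical order.
"gospel" → "vdheta" → "adehtv".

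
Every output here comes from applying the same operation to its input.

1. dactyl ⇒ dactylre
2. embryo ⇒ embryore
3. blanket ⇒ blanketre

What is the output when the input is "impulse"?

impulsere

The pattern: append "re".
"impulse" → "impulsere".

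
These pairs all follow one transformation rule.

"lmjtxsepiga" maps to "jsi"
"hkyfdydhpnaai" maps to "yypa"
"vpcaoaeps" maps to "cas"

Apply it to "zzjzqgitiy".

jgi

What's happening: keep one character in every 3, starting at position 3 (positions 3rd, 6th, 9th, ...).
For "zzjzqgitiy" the result is "jgi".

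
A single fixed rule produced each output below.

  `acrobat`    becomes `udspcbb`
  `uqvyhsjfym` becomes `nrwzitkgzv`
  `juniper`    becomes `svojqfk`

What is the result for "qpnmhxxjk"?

lqoniyykr

The rule is to swap the first and last characters, then shift every letter 1 place forward in the alphabet (wrapping around).
Working it through for "qpnmhxxjk": intermediate "kpnmhxxjq", final "lqoniyykr".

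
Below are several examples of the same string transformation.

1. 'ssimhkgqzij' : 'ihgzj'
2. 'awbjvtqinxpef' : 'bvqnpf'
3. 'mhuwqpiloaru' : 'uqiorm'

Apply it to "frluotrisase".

lorssf

What's happening: move the first character to the end, then keep every other character starting from the second (positions 2nd, 4th, 6th, ...).
"frluotrisase" → "lorssf".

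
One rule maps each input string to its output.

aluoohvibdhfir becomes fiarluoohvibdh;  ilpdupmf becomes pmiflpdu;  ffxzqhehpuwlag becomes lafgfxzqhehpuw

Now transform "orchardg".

Rule — swap the first and last characters, then move the last 3 characters to the front (rotate right by 3).
Working it through for "orchardg": intermediate "grchardo", final "rdogrcha".

rdogrcha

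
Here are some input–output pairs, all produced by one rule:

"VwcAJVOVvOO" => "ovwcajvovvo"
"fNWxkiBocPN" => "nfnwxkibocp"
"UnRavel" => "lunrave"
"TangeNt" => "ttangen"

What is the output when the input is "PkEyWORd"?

dpkeywor

Rule — move the last character to the front, then convert every letter to lowercase.
Starting from "PkEyWORd": after the first operation, "dPkEyWOR"; after the second, "dpkeywor".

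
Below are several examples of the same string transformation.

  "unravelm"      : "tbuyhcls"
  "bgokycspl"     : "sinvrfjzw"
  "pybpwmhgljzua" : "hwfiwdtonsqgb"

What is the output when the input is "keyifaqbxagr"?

yrlfpmhxiehn

Looking at the pairs, the operation is to move the last character to the front, then shift every letter 7 places forward in the alphabet (wrapping around).
Applying both steps to "keyifaqbxagr": "rkeyifaqbxag", then "yrlfpmhxiehn".
(Check on "bgokycspl": → "lbgokycsp" → "sinvrfjzw" ✓)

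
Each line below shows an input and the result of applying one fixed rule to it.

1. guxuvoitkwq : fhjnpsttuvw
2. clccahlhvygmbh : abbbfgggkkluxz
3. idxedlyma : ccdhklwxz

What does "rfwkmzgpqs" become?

efjlopqrvy

The rule is to shift every letter 1 place backward in the alphabet (wrapping around), then sort the characters into alphabetical order.
Working it through for "rfwkmzgpqs": intermediate "qevjlyfopr", final "efjlopqrvy".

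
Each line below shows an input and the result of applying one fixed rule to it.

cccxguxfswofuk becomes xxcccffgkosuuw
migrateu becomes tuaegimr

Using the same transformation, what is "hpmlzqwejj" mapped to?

wzehjjlmpq

Each output is the input with this applied: sort the characters into alphabetical order, then move the last 2 characters to the front (rotate right by 2).
On "hpmlzqwejj": the first step gives "ehjjlmpqwz", and the second then gives "wzehjjlmpq".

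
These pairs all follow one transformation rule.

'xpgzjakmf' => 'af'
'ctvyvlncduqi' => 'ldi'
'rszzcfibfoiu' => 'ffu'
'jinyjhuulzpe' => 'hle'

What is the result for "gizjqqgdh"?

Each output is the input with this applied: keep one character in every 3, starting at position 3 (positions 3rd, 6th, 9th, ...), then delete the first character.
Starting from "gizjqqgdh": after the first operation, "zqh"; after the second, "qh".

qh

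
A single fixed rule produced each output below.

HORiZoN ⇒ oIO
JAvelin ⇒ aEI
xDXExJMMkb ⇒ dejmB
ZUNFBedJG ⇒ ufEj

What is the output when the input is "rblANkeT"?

Each output is the input with this applied: flip the case of every letter, then keep every other character starting from the second (positions 2nd, 4th, 6th, ...).
On "rblANkeT" that produces "BaKt".

BaKt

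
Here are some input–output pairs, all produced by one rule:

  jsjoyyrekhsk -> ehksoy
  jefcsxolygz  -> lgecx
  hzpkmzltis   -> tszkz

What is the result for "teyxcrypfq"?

pqexr

Rule — keep every other character starting from the second (positions 2nd, 4th, 6th, ...), then move the first 3 characters to the end (rotate left by 3).
Working it through for "teyxcrypfq": intermediate "exrpq", final "pqexr".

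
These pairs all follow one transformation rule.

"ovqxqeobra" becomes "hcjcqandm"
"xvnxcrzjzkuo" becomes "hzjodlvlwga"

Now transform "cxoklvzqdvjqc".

jawxhlcphvco

The pattern: delete the first character, then shift every letter 12 places forward in the alphabet (wrapping around).
For "cxoklvzqdvjqc", step one produces "xoklvzqdvjqc"; step two turns that into "jawxhlcphvco".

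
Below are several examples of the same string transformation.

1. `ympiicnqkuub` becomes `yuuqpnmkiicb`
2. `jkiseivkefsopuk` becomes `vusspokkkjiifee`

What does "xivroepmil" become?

xvrpomliie

Each output is the input with this applied: sort the characters into reverse alphabetical order.
For "xivroepmil" the result is "xvrpomliie".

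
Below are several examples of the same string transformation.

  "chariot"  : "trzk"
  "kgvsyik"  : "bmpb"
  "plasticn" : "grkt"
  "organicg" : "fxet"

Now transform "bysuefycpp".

sjvpg

Looking at the pairs, the operation is to shift every letter 9 places backward in the alphabet (wrapping around), then keep every other character starting from the first (positions 1st, 3rd, 5th, ...).
"bysuefycpp" → "sjvpg".
(Check on "organicg": → "fixreztx" → "fxet" ✓)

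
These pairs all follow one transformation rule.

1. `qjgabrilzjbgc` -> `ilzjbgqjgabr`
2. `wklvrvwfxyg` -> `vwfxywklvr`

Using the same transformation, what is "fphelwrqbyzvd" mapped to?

rqbyzvfphelw

In each case the input is transformed by: delete the last character, then swap the front and back halves of the string.
Applying that to "fphelwrqbyzvd" gives "rqbyzvfphelw".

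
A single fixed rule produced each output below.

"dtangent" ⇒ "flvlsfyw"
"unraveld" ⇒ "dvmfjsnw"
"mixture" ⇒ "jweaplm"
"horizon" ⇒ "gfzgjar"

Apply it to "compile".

dwugeha

Looking at the pairs, the operation is to shift every letter 8 places backward in the alphabet (wrapping around), then move the last 2 characters to the front (rotate right by 2).
"compile" → "dwugeha".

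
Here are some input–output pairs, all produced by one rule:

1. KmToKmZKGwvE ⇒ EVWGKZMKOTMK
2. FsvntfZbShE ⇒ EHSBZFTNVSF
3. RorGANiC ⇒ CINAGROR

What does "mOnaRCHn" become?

NHCRANOM

The pattern: reverse the string, then convert every letter to uppercase.
Applying that to "mOnaRCHn" gives "NHCRANOM".
(Check on "KmToKmZKGwvE": → "EvwGKZmKoTmK" → "EVWGKZMKOTMK" ✓)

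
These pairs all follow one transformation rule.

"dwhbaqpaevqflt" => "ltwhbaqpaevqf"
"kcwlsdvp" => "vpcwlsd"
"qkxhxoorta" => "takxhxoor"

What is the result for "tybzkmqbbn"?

Looking at the pairs, the operation is to delete the first character, then move the last 2 characters to the front (rotate right by 2).
Starting from "tybzkmqbbn": after the first operation, "ybzkmqbbn"; after the second, "bnybzkmqb".

bnybzkmqb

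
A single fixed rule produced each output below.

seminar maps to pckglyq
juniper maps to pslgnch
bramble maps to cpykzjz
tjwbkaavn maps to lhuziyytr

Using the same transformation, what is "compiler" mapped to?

pmkngjca

In each case the input is transformed by: swap the first and last characters, then shift every letter 2 places backward in the alphabet (wrapping around).
"compiler" → "rompilec" → "pmkngjca".
(Check on "bramble": → "eramblb" → "cpykzjz" ✓)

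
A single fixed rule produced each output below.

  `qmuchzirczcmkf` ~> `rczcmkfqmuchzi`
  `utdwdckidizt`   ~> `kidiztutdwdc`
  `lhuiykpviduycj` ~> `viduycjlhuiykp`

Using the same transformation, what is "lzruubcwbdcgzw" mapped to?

wbdcgzwlzruubc

The rule is to swap the front and back halves of the string.
So "lzruubcwbdcgzw" becomes "wbdcgzwlzruubc".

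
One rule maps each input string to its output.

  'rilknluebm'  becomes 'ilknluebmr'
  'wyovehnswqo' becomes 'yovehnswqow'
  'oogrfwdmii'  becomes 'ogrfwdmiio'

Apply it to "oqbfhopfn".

qbfhopfno

The transformation: move the first character to the end.
For "oqbfhopfn" the result is "qbfhopfno".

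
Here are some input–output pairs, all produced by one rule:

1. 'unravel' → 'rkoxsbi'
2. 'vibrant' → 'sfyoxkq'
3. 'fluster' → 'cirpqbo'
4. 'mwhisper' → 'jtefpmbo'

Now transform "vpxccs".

Each output is the input with this applied: shift every letter 3 places backward in the alphabet (wrapping around).
So "vpxccs" becomes "smuzzp".

smuzzp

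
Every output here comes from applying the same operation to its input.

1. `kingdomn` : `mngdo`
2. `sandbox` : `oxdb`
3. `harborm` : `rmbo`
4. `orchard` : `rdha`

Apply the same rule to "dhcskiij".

ijski

The rule is to delete the first 3 characters, then move the last 2 characters to the front (rotate right by 2).
Starting from "dhcskiij": after the first operation, "skiij"; after the second, "ijski".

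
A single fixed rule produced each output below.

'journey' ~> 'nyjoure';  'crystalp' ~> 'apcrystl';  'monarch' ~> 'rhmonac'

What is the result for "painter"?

trpaine

The rule is to move the last 2 characters to the front (rotate right by 2), then swap the first and last characters.
Starting from "painter": after the first operation, "erpaint"; after the second, "trpaine".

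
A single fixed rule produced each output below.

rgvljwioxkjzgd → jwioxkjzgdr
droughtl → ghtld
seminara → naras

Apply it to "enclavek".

aveke

Rule — move the first character to the end, then delete the first 3 characters.
For "enclavek", step one produces "nclaveke"; step two turns that into "aveke".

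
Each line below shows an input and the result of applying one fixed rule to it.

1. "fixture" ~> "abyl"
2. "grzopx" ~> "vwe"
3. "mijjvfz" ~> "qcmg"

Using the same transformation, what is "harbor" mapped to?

ivy

What's happening: delete the first 3 characters, then shift every letter 7 places forward in the alphabet (wrapping around).
Working it through for "harbor": intermediate "bor", final "ivy".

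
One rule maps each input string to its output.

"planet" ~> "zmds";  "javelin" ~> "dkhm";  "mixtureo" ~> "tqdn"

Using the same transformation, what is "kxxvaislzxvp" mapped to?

Looking at the pairs, the operation is to shift every letter 1 place backward in the alphabet (wrapping around), then keep only the last 4 characters.
Starting from "kxxvaislzxvp": after the first operation, "jwwuzhrkywuo"; after the second, "ywuo".

ywuo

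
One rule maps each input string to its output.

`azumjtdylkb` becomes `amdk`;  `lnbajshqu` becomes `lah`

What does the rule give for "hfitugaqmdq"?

Rule — keep one character in every 3, starting at position 1 (positions 1st, 4th, 7th, ...).
"hfitugaqmdq" → "htad".

htad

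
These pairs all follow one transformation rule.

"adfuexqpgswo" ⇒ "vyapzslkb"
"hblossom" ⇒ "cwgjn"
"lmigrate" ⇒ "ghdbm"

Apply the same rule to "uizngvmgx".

pduibq

In each case the input is transformed by: shift every letter 5 places backward in the alphabet (wrapping around), then delete the last 3 characters.
Starting from "uizngvmgx": after the first operation, "pduibqhbs"; after the second, "pduibq".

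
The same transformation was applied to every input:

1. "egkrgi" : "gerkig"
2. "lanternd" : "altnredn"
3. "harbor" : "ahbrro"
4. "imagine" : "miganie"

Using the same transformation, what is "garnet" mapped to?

In each case the input is transformed by: swap each adjacent pair of characters (1↔2, 3↔4, ...).
For "garnet" the result is "agnrte".

agnrte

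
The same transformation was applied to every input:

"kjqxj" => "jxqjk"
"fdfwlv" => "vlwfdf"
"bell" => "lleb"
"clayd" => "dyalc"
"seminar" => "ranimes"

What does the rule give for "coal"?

The transformation: reverse the string.
"coal" → "laoc".

laoc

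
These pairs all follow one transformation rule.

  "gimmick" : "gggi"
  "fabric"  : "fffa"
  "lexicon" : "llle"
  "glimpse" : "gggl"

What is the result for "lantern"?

llla

Each output is the input with this applied: repeat every character 3 times, then keep only the first 4 characters.
So "lantern" becomes "llla".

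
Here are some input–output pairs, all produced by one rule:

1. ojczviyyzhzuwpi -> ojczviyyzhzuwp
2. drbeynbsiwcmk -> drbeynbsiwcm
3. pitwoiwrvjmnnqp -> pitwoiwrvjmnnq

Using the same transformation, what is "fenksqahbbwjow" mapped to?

Each output is the input with this applied: delete the last character.
Doing the same to "fenksqahbbwjow": "fenksqahbbwjo".

fenksqahbbwjo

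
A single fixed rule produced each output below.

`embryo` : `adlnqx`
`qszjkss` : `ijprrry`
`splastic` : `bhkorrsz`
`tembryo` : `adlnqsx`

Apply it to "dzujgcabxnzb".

The transformation: shift every letter 1 place backward in the alphabet (wrapping around), then sort the characters into alphabetical order.
So "dzujgcabxnzb" becomes "aabcfimtwyyz".

aabcfimtwyyz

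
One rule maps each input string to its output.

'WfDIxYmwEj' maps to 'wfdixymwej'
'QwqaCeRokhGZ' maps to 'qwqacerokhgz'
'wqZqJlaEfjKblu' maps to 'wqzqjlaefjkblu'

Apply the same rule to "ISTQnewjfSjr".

istqnewjfsjr

Looking at the pairs, the operation is to convert every letter to lowercase.
On "ISTQnewjfSjr" that produces "istqnewjfsjr".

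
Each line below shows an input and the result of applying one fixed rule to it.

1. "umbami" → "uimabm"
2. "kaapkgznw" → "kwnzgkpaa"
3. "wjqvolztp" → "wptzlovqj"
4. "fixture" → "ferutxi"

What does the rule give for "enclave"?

Rule — reverse the string, then move the last character to the front.
Working it through for "enclave": intermediate "evalcne", final "eevalcn".

eevalcn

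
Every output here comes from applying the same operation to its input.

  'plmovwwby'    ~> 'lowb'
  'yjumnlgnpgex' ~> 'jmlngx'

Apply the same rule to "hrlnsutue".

What's happening: keep every other character starting from the second (positions 2nd, 4th, 6th, ...).
Doing the same to "hrlnsutue": "rnuu".

rnuu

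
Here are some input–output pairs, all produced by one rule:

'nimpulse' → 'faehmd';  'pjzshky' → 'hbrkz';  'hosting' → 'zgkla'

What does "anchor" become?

sfuz

Looking at the pairs, the operation is to shift every letter 8 places backward in the alphabet (wrapping around), then delete the last 2 characters.
Starting from "anchor": after the first operation, "sfuzgj"; after the second, "sfuz".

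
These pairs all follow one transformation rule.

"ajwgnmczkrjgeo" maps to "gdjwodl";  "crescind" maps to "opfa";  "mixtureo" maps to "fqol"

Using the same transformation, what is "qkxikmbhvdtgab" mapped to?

The transformation: shift every letter 3 places backward in the alphabet (wrapping around), then keep every other character starting from the second (positions 2nd, 4th, 6th, ...).
For "qkxikmbhvdtgab" the result is "hfjeady".

hfjeady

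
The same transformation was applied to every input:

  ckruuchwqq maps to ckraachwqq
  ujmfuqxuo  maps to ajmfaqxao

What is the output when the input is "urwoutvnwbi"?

arwoatvnwbi

The pattern: replace every "u" with "a".
For "urwoutvnwbi" the result is "arwoatvnwbi".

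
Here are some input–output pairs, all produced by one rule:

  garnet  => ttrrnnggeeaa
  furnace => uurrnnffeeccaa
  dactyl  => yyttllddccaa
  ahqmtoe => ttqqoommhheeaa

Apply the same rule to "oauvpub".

Rule — sort the characters into reverse alphabetical order, then double every character.
On "oauvpub" that produces "vvuuuuppoobbaa".

vvuuuuppoobbaa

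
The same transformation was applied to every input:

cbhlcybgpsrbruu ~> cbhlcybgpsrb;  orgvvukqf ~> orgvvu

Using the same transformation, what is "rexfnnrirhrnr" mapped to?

rexfnnrirh

The rule is to delete the last 3 characters.
On "rexfnnrirhrnr" that produces "rexfnnrirh".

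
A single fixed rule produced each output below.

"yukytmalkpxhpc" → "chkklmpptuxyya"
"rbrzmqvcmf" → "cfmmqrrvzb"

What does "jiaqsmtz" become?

ijmqstza

What's happening: sort the characters into alphabetical order, then move the first character to the end.
For "jiaqsmtz", step one produces "aijmqstz"; step two turns that into "ijmqstza".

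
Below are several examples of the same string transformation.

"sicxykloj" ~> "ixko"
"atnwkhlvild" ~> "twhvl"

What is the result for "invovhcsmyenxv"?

The transformation: keep every other character starting from the second (positions 2nd, 4th, 6th, ...).
"invovhcsmyenxv" → "nohsynv".

nohsynv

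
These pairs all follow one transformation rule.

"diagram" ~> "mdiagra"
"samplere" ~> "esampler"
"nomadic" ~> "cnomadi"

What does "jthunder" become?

rjthunde

The pattern: move the last character to the front.
So "jthunder" becomes "rjthunde".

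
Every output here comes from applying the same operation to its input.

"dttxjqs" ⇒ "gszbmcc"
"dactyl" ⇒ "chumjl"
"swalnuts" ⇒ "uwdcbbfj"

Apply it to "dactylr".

chuamjl

Rule — shift every letter 9 places forward in the alphabet (wrapping around), then move the first 3 characters to the end (rotate left by 3).
"dactylr" → "mjlchua" → "chuamjl".
(Check on "swalnuts": → "bfjuwdcb" → "uwdcbbfj" ✓)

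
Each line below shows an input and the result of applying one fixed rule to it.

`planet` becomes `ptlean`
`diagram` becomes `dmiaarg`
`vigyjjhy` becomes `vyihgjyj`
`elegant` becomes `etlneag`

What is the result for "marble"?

mealrb

Each output is the input with this applied: take characters alternately from the front and the back (1st, last, 2nd, 2nd-last, ...).
"marble" → "mealrb".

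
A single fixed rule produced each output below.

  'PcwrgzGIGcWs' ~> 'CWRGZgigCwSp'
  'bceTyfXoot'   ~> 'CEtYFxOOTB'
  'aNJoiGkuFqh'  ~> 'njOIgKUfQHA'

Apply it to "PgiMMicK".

GImmICkp

In each case the input is transformed by: move the first character to the end, then flip the case of every letter.
Starting from "PgiMMicK": after the first operation, "giMMicKP"; after the second, "GImmICkp".
(Check on "aNJoiGkuFqh": → "NJoiGkuFqha" → "njOIgKUfQHA" ✓)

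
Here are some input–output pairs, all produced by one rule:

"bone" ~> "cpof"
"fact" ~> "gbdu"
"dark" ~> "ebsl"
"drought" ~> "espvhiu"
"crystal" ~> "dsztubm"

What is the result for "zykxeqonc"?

azlyfrpod

Rule — shift every letter 1 place forward in the alphabet (wrapping around).
Applying that to "zykxeqonc" gives "azlyfrpod".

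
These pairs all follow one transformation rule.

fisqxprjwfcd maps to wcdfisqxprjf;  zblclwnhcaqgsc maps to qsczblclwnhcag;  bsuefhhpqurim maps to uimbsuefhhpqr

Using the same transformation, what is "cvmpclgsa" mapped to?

lsacvmpcg

In each case the input is transformed by: move the last 3 characters to the front (rotate right by 3), then swap the first and last characters.
Working it through for "cvmpclgsa": intermediate "gsacvmpcl", final "lsacvmpcg".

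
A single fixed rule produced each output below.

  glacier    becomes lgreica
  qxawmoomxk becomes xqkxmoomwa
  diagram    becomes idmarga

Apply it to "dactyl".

The rule is to reverse the string, then move the last 2 characters to the front (rotate right by 2).
Starting from "dactyl": after the first operation, "lytcad"; after the second, "adlytc".
(Check on "diagram": → "margaid" → "idmarga" ✓)

adlytc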